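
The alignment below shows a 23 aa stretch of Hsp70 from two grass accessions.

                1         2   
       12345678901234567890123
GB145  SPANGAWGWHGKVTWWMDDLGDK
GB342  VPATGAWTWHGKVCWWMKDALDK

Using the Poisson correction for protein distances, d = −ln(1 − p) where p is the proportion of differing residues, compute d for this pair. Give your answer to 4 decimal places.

Differing sites — 1:S/V; 4:N/T; 8:G/T; 14:T/C; 18:D/K; 20:L/A; 21:G/L.
p = 7/23 = 0.304348.
d = −ln(1 − 0.304348) = −ln(0.695652) = 0.3629.

0.3629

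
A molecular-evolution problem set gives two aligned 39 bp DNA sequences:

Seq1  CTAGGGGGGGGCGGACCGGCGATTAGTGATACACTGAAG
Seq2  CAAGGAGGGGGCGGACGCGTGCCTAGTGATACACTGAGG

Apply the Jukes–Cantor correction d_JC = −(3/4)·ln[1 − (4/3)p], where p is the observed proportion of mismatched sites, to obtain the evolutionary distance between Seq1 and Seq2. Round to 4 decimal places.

The sequences differ at positions 2 (T/A), 6 (G/A), 17 (C/G), 18 (G/C), 20 (C/T), 22 (A/C), 23 (T/C), 38 (A/G).
p = 8/39 = 0.205128.
d = −0.75 · ln(1 − (4/3)·0.205128) = −0.75 · ln(0.726496) = −0.75 · (-0.319522) = 0.2396.

0.2396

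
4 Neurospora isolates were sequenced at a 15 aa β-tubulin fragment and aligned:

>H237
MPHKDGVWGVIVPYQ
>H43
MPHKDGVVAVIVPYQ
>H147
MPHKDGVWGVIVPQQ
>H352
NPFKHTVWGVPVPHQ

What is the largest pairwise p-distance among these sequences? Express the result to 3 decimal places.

0.533

Pairwise Hamming distances:
  H237 vs H43: 2
  H237 vs H147: 1
  H237 vs H352: 6
  H43 vs H147: 3
  H43 vs H352: 8
  H147 vs H352: 6
The largest is 8 mismatches, between H43 and H352; p = 8/15 = 0.533.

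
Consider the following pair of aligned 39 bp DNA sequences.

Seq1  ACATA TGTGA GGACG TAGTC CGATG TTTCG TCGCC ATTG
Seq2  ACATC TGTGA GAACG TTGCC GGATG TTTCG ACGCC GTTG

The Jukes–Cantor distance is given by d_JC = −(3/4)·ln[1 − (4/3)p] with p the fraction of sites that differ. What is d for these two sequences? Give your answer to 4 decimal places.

0.2052

The sequences differ at positions 5 (A/C), 12 (G/A), 17 (A/T), 19 (T/C), 21 (C/G), 31 (T/A), 36 (A/G).
p = 7/39 = 0.179487.
d = −0.75 · ln(1 − (4/3)·0.179487) = −0.75 · ln(0.760684) = −0.75 · (-0.273537) = 0.2052.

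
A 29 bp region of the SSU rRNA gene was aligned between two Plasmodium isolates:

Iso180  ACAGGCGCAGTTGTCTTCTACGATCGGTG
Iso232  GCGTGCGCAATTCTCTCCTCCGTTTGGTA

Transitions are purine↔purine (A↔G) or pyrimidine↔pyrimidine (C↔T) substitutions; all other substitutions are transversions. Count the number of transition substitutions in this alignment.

The sequences differ at positions 1 (A/G, transition), 3 (A/G, transition), 4 (G/T, transversion), 10 (G/A, transition), 13 (G/C, transversion), 17 (T/C, transition), 20 (A/C, transversion), 23 (A/T, transversion), 25 (C/T, transition), 29 (G/A, transition).
Of the 10 differences, 6 transitions and 4 transversions, so the answer is 6.

6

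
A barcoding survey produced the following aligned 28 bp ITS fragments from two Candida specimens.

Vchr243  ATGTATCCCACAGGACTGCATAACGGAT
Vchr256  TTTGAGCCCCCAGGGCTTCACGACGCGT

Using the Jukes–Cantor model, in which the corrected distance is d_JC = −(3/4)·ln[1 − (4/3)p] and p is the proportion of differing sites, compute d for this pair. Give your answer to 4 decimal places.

Differing sites — 1:A/T; 3:G/T; 4:T/G; 6:T/G; 10:A/C; 15:A/G; 18:G/T; 21:T/C; 22:A/G; 26:G/C; 27:A/G.
p = 11/28 = 0.392857.
d = −0.75 · ln(1 − (4/3)·0.392857) = −0.75 · ln(0.476191) = −0.75 · (-0.741936) = 0.5565.

0.5565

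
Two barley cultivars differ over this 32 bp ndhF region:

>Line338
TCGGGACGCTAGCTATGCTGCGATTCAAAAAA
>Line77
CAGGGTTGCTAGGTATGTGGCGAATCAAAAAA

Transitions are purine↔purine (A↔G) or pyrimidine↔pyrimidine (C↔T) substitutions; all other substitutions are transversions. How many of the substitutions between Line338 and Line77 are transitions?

Mismatches occur at site 1 (T→C, transition), site 2 (C→A, transversion), site 6 (A→T, transversion), site 7 (C→T, transition), site 13 (C→G, transversion), site 18 (C→T, transition), site 19 (T→G, transversion), site 24 (T→A, transversion).
Of the 8 differences, 3 transitions and 5 transversions, so the answer is 3.

3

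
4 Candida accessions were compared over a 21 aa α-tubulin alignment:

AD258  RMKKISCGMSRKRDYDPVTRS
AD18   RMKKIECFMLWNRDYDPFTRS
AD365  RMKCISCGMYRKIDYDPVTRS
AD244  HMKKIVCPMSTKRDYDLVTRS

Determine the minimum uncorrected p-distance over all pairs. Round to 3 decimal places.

Pairwise Hamming distances:
  AD258 vs AD18: 6
  AD258 vs AD365: 3
  AD258 vs AD244: 5
  AD18 vs AD365: 8
  AD18 vs AD244: 8
  AD365 vs AD244: 8
The smallest is 3 mismatches, between AD258 and AD365; p = 3/21 = 0.143.

0.143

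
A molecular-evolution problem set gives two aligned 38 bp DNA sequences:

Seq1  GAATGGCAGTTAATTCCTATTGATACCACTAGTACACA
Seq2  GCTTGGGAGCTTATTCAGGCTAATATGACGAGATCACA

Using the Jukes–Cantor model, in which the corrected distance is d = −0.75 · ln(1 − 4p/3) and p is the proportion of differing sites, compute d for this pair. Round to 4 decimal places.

0.5604

The sequences differ at positions 2 (A/C), 3 (A/T), 7 (C/G), 10 (T/C), 12 (A/T), 17 (C/A), 18 (T/G), 19 (A/G), 20 (T/C), 22 (G/A), 26 (C/T), 27 (C/G), 30 (T/G), 33 (T/A), 34 (A/T).
p = 15/38 = 0.394737.
d = −0.75 · ln(1 − (4/3)·0.394737) = −0.75 · ln(0.473684) = −0.75 · (-0.747215) = 0.5604.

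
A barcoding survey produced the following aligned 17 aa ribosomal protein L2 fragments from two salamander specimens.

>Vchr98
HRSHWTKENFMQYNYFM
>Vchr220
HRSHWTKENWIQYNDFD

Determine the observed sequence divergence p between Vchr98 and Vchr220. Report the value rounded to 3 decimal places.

The sequences differ at positions 10 (F/W), 11 (M/I), 15 (Y/D), 17 (M/D).
There are 4 differences over 17 sites, so p = 4/17 = 0.235.

0.235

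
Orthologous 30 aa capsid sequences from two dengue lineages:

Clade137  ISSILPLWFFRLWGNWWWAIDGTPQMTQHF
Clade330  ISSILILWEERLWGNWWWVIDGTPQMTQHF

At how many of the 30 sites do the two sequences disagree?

4

The sequences differ at positions 6 (P/I), 9 (F/E), 10 (F/E), 19 (A/V).
That gives 4 mismatches out of 30 aligned sites, so the Hamming distance is 4.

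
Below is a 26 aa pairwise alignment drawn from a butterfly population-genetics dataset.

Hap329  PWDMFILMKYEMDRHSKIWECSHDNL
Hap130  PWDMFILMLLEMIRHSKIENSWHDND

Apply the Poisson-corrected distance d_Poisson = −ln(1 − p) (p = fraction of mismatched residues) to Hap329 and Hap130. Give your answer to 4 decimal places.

0.3677

The sequences differ at positions 9 (K/L), 10 (Y/L), 13 (D/I), 19 (W/E), 20 (E/N), 21 (C/S), 22 (S/W), 26 (L/D).
p = 8/26 = 0.307692.
d = −ln(1 − 0.307692) = −ln(0.692308) = 0.3677.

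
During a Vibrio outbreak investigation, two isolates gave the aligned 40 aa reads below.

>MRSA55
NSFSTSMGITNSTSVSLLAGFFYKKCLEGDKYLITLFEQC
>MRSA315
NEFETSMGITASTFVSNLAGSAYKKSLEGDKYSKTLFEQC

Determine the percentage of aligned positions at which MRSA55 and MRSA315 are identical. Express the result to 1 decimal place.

Differing sites — 2:S/E; 4:S/E; 11:N/A; 14:S/F; 17:L/N; 21:F/S; 22:F/A; 26:C/S; 33:L/S; 34:I/K.
30 of the 40 sites match, so the percent identity is 30/40 × 100 = 75.0%.

75.0%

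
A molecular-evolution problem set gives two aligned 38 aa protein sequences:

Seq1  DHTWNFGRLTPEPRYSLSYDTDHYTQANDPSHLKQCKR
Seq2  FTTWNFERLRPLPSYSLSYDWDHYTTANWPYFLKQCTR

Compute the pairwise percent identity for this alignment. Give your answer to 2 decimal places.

68.42%

The sequences differ at positions 1 (D/F), 2 (H/T), 7 (G/E), 10 (T/R), 12 (E/L), 14 (R/S), 21 (T/W), 26 (Q/T), 29 (D/W), 31 (S/Y), 32 (H/F), 37 (K/T).
26 of the 38 sites match, so the percent identity is 26/38 × 100 = 68.42%.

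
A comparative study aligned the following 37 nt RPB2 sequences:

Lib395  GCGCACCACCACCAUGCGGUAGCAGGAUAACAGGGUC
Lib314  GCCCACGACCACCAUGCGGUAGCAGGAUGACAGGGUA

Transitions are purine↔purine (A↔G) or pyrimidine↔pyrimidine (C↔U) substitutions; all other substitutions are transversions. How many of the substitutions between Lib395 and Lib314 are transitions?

The sequences differ at positions 3 (G/C, transversion), 7 (C/G, transversion), 29 (A/G, transition), 37 (C/A, transversion).
Of the 4 differences, 1 transition and 3 transversions, so the answer is 1.

1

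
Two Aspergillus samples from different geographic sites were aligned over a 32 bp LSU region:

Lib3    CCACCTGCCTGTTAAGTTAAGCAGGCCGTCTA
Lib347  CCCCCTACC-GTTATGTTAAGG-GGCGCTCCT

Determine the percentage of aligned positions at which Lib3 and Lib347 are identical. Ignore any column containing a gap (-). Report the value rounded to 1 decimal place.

73.3%

Excluding the 2 gap columns leaves 30 comparable sites.
The sequences differ at positions 3 (A/C), 7 (G/A), 15 (A/T), 22 (C/G), 27 (C/G), 28 (G/C), 31 (T/C), 32 (A/T).
22 of the 30 comparable sites match, so the percent identity is 22/30 × 100 = 73.3%.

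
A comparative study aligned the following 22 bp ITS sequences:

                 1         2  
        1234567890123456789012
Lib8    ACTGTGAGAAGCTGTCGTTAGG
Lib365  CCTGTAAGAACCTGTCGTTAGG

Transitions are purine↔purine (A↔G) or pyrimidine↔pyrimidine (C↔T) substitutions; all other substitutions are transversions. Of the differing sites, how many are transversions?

Mismatches occur at site 1 (A→C, transversion), site 6 (G→A, transition), site 11 (G→C, transversion).
Of the 3 differences, 1 transition and 2 transversions, so the answer is 2.

2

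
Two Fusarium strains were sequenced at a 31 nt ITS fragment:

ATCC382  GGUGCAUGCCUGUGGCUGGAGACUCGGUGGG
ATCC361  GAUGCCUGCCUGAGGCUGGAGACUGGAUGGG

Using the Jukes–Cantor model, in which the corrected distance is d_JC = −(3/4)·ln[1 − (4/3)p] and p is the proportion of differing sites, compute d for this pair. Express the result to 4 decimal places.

0.1816

Mismatches occur at site 2 (G/A), site 6 (A/C), site 13 (U/A), site 25 (C/G), site 27 (G/A).
p = 5/31 = 0.161290.
d = −0.75 · ln(1 − (4/3)·0.161290) = −0.75 · ln(0.784947) = −0.75 · (-0.242139) = 0.1816.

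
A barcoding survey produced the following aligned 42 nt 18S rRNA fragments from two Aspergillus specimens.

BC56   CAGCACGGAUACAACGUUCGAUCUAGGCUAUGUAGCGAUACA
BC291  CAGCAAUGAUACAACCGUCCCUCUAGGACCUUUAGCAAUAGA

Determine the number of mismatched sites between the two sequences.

Mismatches occur at site 6 (C↔A), site 7 (G↔U), site 16 (G↔C), site 17 (U↔G), site 20 (G↔C), site 21 (A↔C), site 28 (C↔A), site 29 (U↔C), site 30 (A↔C), site 32 (G↔U), site 37 (G↔A), site 41 (C↔G).
That gives 12 mismatches out of 42 aligned sites, so the Hamming distance is 12.

12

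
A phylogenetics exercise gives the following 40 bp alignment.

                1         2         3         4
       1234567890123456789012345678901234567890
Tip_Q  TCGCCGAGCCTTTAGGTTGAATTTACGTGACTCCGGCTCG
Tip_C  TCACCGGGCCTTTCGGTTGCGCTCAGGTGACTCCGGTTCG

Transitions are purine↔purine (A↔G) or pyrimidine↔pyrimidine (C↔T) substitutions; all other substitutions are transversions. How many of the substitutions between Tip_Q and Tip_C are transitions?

6

The sequences differ at positions 3 (G/A, transition), 7 (A/G, transition), 14 (A/C, transversion), 20 (A/C, transversion), 21 (A/G, transition), 22 (T/C, transition), 24 (T/C, transition), 26 (C/G, transversion), 37 (C/T, transition).
Of the 9 differences, 6 transitions and 3 transversions, so the answer is 6.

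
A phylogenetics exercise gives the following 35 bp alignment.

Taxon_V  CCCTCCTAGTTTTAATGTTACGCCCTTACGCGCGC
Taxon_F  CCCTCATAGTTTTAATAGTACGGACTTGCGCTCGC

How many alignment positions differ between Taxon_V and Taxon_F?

The sequences differ at positions 6 (C/A), 17 (G/A), 18 (T/G), 23 (C/G), 24 (C/A), 28 (A/G), 32 (G/T).
That gives 7 mismatches out of 35 aligned sites, so the Hamming distance is 7.

7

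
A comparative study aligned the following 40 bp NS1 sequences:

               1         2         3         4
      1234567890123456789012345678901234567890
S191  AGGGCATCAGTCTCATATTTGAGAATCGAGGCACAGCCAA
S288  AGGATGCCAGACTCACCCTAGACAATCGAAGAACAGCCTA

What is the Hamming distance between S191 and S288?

Mismatches occur at site 4 (G↔A), site 5 (C↔T), site 6 (A↔G), site 7 (T↔C), site 11 (T↔A), site 16 (T↔C), site 17 (A↔C), site 18 (T↔C), site 20 (T↔A), site 23 (G↔C), site 30 (G↔A), site 32 (C↔A), site 39 (A↔T).
That gives 13 mismatches out of 40 aligned sites, so the Hamming distance is 13.

13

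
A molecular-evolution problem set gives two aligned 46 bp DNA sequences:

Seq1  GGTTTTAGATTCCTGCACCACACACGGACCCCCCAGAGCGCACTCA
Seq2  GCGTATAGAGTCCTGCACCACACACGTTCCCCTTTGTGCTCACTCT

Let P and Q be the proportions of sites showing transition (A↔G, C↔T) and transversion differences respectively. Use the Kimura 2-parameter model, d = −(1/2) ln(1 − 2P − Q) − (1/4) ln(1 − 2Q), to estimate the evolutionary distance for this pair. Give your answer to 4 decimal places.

0.3241

The sequences differ at positions 2 (G/C, transversion), 3 (T/G, transversion), 5 (T/A, transversion), 10 (T/G, transversion), 27 (G/T, transversion), 28 (A/T, transversion), 33 (C/T, transition), 34 (C/T, transition), 35 (A/T, transversion), 37 (A/T, transversion), 40 (G/T, transversion), 46 (A/T, transversion).
Of the 12 differences, 2 transitions and 10 transversions over 46 sites: P = 2/46 = 0.043478, Q = 10/46 = 0.217391.
d = −0.5·ln(0.695653) − 0.25·ln(0.565218) = −0.5·(-0.362904) − 0.25·(-0.570544) = 0.3241.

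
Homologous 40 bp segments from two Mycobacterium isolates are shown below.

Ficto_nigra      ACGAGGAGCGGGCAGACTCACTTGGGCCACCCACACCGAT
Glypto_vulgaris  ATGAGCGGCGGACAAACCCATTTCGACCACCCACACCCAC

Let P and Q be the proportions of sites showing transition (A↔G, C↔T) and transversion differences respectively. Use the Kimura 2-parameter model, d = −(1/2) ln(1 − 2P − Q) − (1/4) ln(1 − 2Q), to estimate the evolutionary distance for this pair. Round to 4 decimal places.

0.3628

Differing sites — 2:C/T (Ti); 6:G/C (Tv); 7:A/G (Ti); 12:G/A (Ti); 15:G/A (Ti); 18:T/C (Ti); 21:C/T (Ti); 24:G/C (Tv); 26:G/A (Ti); 38:G/C (Tv); 40:T/C (Ti).
Of the 11 differences, 8 transitions and 3 transversions over 40 sites: P = 8/40 = 0.200000, Q = 3/40 = 0.075000.
d = −0.5·ln(0.525000) − 0.25·ln(0.850000) = −0.5·(-0.644357) − 0.25·(-0.162519) = 0.3628.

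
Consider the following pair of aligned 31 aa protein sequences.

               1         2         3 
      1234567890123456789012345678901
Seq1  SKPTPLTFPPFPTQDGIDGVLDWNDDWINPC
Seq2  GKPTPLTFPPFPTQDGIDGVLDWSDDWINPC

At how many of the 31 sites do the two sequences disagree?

The sequences differ at positions 1 (S/G), 24 (N/S).
That gives 2 mismatches out of 31 aligned sites, so the Hamming distance is 2.

2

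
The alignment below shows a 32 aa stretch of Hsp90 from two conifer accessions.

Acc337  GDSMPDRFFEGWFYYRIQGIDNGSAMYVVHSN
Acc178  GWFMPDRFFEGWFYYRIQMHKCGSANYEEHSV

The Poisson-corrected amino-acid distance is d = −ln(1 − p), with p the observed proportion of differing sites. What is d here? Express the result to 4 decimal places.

0.3747

The sequences differ at positions 2 (D/W), 3 (S/F), 19 (G/M), 20 (I/H), 21 (D/K), 22 (N/C), 26 (M/N), 28 (V/E), 29 (V/E), 32 (N/V).
p = 10/32 = 0.312500.
d = −ln(1 − 0.312500) = −ln(0.687500) = 0.3747.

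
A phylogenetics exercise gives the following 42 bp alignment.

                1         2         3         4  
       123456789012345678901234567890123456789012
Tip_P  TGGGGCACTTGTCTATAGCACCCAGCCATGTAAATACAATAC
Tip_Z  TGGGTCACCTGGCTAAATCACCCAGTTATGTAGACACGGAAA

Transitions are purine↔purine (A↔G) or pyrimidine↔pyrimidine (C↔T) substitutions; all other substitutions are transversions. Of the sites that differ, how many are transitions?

7

The sequences differ at positions 5 (G/T, transversion), 9 (T/C, transition), 12 (T/G, transversion), 16 (T/A, transversion), 18 (G/T, transversion), 26 (C/T, transition), 27 (C/T, transition), 33 (A/G, transition), 35 (T/C, transition), 38 (A/G, transition), 39 (A/G, transition), 40 (T/A, transversion), 42 (C/A, transversion).
Of the 13 differences, 7 transitions and 6 transversions, so the answer is 7.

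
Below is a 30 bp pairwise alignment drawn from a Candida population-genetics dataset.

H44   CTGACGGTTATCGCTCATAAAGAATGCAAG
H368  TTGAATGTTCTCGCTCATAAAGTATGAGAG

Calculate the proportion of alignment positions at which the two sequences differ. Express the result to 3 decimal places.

0.233

The sequences differ at positions 1 (C/T), 5 (C/A), 6 (G/T), 10 (A/C), 23 (A/T), 27 (C/A), 28 (A/G).
There are 7 differences over 30 sites, so p = 7/30 = 0.233.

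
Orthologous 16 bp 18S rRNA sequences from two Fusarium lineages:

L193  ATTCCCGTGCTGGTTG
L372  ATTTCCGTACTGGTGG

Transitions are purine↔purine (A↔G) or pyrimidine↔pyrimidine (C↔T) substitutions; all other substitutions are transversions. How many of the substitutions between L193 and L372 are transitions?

2

Differing sites — 4:C/T (Ti); 9:G/A (Ti); 15:T/G (Tv).
Of the 3 differences, 2 transitions and 1 transversion, so the answer is 2.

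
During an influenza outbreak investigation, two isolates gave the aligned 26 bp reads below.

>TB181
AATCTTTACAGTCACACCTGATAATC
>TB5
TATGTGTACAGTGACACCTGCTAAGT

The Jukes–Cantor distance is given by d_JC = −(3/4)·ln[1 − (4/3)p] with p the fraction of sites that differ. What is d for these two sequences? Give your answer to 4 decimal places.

The sequences differ at positions 1 (A/T), 4 (C/G), 6 (T/G), 13 (C/G), 21 (A/C), 25 (T/G), 26 (C/T).
p = 7/26 = 0.269231.
d = −0.75 · ln(1 − (4/3)·0.269231) = −0.75 · ln(0.641025) = −0.75 · (-0.444687) = 0.3335.

0.3335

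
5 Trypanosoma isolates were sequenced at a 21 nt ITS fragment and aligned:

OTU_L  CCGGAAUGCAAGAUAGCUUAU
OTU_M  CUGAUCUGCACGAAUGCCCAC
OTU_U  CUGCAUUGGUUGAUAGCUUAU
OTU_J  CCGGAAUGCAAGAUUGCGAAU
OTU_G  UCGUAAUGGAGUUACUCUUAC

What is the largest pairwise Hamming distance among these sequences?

13

Pairwise Hamming distances:
  OTU_L vs OTU_M: 10
  OTU_L vs OTU_U: 6
  OTU_L vs OTU_J: 3
  OTU_L vs OTU_G: 10
  OTU_M vs OTU_U: 11
  OTU_M vs OTU_J: 9
  OTU_M vs OTU_G: 13
  OTU_U vs OTU_J: 9
  OTU_U vs OTU_G: 12
  OTU_J vs OTU_G: 12
The largest is 13, between OTU_M and OTU_G.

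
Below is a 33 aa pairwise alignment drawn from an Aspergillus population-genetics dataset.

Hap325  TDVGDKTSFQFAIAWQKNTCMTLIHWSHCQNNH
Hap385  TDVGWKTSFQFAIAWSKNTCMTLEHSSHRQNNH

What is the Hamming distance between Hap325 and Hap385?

5

The sequences differ at positions 5 (D/W), 16 (Q/S), 24 (I/E), 26 (W/S), 29 (C/R).
That gives 5 mismatches out of 33 aligned sites, so the Hamming distance is 5.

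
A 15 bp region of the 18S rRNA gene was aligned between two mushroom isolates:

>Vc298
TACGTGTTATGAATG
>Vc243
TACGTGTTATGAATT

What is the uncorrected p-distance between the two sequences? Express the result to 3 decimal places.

0.067

A single mismatch occurs at site 15 (G↔T).
There are 1 differences over 15 sites, so p = 1/15 = 0.067.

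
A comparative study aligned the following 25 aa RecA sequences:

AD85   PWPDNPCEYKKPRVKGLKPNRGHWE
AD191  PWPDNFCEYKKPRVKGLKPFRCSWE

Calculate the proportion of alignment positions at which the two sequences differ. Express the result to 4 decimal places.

The sequences differ at positions 6 (P/F), 20 (N/F), 22 (G/C), 23 (H/S).
There are 4 differences over 25 sites, so p = 4/25 = 0.1600.

0.1600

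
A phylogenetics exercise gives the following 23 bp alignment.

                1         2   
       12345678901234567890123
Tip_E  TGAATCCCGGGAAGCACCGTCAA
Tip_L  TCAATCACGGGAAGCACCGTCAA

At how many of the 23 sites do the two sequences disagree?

Differing sites — 2:G/C; 7:C/A.
That gives 2 mismatches out of 23 aligned sites, so the Hamming distance is 2.

2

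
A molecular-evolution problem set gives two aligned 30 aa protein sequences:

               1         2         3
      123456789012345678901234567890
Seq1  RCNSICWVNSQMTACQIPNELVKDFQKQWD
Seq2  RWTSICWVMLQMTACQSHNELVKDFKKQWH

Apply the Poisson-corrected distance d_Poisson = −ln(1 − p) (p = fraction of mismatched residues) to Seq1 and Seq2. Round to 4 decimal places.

Mismatches occur at site 2 (C→W), site 3 (N→T), site 9 (N→M), site 10 (S→L), site 17 (I→S), site 18 (P→H), site 26 (Q→K), site 30 (D→H).
p = 8/30 = 0.266667.
d = −ln(1 − 0.266667) = −ln(0.733333) = 0.3102.

0.3102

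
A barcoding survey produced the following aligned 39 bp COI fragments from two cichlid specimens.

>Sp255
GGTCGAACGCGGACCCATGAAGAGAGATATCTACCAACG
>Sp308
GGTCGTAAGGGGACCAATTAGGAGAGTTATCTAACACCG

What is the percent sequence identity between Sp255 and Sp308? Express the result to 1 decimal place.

76.9%

The sequences differ at positions 6 (A/T), 8 (C/A), 10 (C/G), 16 (C/A), 19 (G/T), 21 (A/G), 27 (A/T), 34 (C/A), 37 (A/C).
30 of the 39 sites match, so the percent identity is 30/39 × 100 = 76.9%.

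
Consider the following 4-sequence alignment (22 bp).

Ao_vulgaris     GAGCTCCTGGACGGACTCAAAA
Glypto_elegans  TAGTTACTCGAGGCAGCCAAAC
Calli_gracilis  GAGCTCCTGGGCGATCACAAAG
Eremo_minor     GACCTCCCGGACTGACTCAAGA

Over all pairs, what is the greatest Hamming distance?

Pairwise Hamming distances:
  Ao_vulgaris vs Glypto_elegans: 9
  Ao_vulgaris vs Calli_gracilis: 5
  Ao_vulgaris vs Eremo_minor: 4
  Glypto_elegans vs Calli_gracilis: 11
  Glypto_elegans vs Eremo_minor: 13
  Calli_gracilis vs Eremo_minor: 9
The largest is 13, between Glypto_elegans and Eremo_minor.

13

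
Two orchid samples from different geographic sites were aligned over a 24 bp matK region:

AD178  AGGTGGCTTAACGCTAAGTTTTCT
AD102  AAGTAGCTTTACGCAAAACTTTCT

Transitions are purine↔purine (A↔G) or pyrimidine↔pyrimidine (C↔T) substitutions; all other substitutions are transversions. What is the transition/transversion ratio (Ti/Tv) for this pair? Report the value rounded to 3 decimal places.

Mismatches occur at site 2 (G/A, transition), site 5 (G/A, transition), site 10 (A/T, transversion), site 15 (T/A, transversion), site 18 (G/A, transition), site 19 (T/C, transition).
Of the 6 differences, 4 transitions and 2 transversions, so Ti/Tv = 4/2 = 2.000.

2.000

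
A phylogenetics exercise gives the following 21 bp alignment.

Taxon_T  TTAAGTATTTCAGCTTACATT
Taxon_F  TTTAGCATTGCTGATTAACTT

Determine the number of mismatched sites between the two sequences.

Mismatches occur at site 3 (A→T), site 6 (T→C), site 10 (T→G), site 12 (A→T), site 14 (C→A), site 18 (C→A), site 19 (A→C).
That gives 7 mismatches out of 21 aligned sites, so the Hamming distance is 7.

7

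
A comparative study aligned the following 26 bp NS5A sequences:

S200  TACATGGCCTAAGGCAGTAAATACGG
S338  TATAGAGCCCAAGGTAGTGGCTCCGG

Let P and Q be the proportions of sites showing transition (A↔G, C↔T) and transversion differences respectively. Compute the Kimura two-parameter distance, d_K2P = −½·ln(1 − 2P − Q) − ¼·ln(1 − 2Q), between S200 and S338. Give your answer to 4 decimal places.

0.4957

Mismatches occur at site 3 (C→T, transition), site 5 (T→G, transversion), site 6 (G→A, transition), site 10 (T→C, transition), site 15 (C→T, transition), site 19 (A→G, transition), site 20 (A→G, transition), site 21 (A→C, transversion), site 23 (A→C, transversion).
Of the 9 differences, 6 transitions and 3 transversions over 26 sites: P = 6/26 = 0.230769, Q = 3/26 = 0.115385.
d = −0.5·ln(0.423077) − 0.25·ln(0.769230) = −0.5·(-0.860201) − 0.25·(-0.262365) = 0.4957.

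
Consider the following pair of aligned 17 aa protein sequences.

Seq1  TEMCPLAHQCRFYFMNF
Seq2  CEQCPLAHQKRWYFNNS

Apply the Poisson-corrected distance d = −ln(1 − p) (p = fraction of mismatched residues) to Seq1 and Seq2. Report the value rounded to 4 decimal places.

0.4353

Differing sites — 1:T/C; 3:M/Q; 10:C/K; 12:F/W; 15:M/N; 17:F/S.
p = 6/17 = 0.352941.
d = −ln(1 − 0.352941) = −ln(0.647059) = 0.4353.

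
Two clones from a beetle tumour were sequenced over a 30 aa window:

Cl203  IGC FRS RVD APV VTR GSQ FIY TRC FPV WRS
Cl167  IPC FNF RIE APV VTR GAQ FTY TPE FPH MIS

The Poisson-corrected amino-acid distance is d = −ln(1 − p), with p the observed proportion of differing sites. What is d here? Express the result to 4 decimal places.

0.5108

The sequences differ at positions 2 (G/P), 5 (R/N), 6 (S/F), 8 (V/I), 9 (D/E), 17 (S/A), 20 (I/T), 23 (R/P), 24 (C/E), 27 (V/H), 28 (W/M), 29 (R/I).
p = 12/30 = 0.400000.
d = −ln(1 − 0.400000) = −ln(0.600000) = 0.5108.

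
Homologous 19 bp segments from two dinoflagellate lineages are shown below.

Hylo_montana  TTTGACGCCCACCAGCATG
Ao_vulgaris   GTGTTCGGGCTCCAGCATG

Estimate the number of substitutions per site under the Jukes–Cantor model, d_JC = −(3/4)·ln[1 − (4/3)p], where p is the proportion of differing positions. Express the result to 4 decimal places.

0.5068

Differing sites — 1:T/G; 3:T/G; 4:G/T; 5:A/T; 8:C/G; 9:C/G; 11:A/T.
p = 7/19 = 0.368421.
d = −0.75 · ln(1 − (4/3)·0.368421) = −0.75 · ln(0.508772) = −0.75 · (-0.675755) = 0.5068.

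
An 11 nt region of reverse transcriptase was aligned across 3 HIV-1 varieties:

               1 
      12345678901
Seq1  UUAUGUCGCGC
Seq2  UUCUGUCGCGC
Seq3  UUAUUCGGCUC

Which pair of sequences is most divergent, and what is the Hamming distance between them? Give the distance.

5

Pairwise Hamming distances:
  Seq1 vs Seq2: 1
  Seq1 vs Seq3: 4
  Seq2 vs Seq3: 5
The largest is 5, between Seq2 and Seq3.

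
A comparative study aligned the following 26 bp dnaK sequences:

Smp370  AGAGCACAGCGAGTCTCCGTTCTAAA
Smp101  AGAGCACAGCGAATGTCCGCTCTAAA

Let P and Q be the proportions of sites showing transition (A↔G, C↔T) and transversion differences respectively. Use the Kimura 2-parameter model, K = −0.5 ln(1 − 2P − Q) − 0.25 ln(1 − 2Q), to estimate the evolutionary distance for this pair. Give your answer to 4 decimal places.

Differing sites — 13:G/A (Ti); 15:C/G (Tv); 20:T/C (Ti).
Of the 3 differences, 2 transitions and 1 transversion over 26 sites: P = 2/26 = 0.076923, Q = 1/26 = 0.038462.
d = −0.5·ln(0.807692) − 0.25·ln(0.923076) = −0.5·(-0.213574) − 0.25·(-0.080044) = 0.1268.

0.1268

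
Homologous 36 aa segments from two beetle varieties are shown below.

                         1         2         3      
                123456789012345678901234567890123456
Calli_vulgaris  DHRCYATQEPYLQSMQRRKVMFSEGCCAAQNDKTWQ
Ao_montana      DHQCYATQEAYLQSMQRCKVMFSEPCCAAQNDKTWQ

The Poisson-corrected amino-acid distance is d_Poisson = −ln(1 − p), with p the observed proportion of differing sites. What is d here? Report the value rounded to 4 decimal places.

Differing sites — 3:R/Q; 10:P/A; 18:R/C; 25:G/P.
p = 4/36 = 0.111111.
d = −ln(1 − 0.111111) = −ln(0.888889) = 0.1178.

0.1178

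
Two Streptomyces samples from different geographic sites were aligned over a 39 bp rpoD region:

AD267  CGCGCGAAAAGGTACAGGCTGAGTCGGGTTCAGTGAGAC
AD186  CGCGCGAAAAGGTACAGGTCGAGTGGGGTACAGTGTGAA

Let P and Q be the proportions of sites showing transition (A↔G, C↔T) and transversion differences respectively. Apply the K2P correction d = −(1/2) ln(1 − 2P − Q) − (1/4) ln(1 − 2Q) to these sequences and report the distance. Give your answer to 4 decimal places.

0.1722

Differing sites — 19:C/T (Ti); 20:T/C (Ti); 25:C/G (Tv); 30:T/A (Tv); 36:A/T (Tv); 39:C/A (Tv).
Of the 6 differences, 2 transitions and 4 transversions over 39 sites: P = 2/39 = 0.051282, Q = 4/39 = 0.102564.
d = −0.5·ln(0.794872) − 0.25·ln(0.794872) = −0.5·(-0.229574) − 0.25·(-0.229574) = 0.1722.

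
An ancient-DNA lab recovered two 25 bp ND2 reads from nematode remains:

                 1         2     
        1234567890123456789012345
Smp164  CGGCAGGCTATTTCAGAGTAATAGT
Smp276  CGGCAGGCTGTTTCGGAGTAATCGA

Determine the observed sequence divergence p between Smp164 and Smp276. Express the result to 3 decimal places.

Differing sites — 10:A/G; 15:A/G; 23:A/C; 25:T/A.
There are 4 differences over 25 sites, so p = 4/25 = 0.160.

0.160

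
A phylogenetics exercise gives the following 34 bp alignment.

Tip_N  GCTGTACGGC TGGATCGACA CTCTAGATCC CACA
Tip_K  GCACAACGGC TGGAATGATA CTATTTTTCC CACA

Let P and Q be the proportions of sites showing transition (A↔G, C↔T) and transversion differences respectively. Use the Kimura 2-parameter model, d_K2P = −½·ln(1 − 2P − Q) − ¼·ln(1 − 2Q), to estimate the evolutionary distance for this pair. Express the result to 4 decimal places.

The sequences differ at positions 3 (T/A, transversion), 4 (G/C, transversion), 5 (T/A, transversion), 15 (T/A, transversion), 16 (C/T, transition), 19 (C/T, transition), 23 (C/A, transversion), 25 (A/T, transversion), 26 (G/T, transversion), 27 (A/T, transversion).
Of the 10 differences, 2 transitions and 8 transversions over 34 sites: P = 2/34 = 0.058824, Q = 8/34 = 0.235294.
d = −0.5·ln(0.647058) − 0.25·ln(0.529412) = −0.5·(-0.435319) − 0.25·(-0.635988) = 0.3767.

0.3767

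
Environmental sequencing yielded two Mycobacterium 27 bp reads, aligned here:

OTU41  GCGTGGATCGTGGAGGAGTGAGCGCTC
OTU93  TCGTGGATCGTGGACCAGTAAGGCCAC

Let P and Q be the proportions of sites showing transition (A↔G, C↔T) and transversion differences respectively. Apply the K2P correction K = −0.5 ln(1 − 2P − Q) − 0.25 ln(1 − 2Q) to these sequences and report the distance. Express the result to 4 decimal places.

0.3226

Differing sites — 1:G/T (Tv); 15:G/C (Tv); 16:G/C (Tv); 20:G/A (Ti); 23:C/G (Tv); 24:G/C (Tv); 26:T/A (Tv).
Of the 7 differences, 1 transition and 6 transversions over 27 sites: P = 1/27 = 0.037037, Q = 6/27 = 0.222222.
d = −0.5·ln(0.703704) − 0.25·ln(0.555556) = −0.5·(-0.351397) − 0.25·(-0.587786) = 0.3226.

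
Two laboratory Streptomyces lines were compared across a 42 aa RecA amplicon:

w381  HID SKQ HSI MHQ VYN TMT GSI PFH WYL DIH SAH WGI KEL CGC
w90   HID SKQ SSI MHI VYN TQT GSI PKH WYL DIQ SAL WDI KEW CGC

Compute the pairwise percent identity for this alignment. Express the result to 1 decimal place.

Differing sites — 7:H/S; 12:Q/I; 17:M/Q; 23:F/K; 30:H/Q; 33:H/L; 35:G/D; 39:L/W.
34 of the 42 sites match, so the percent identity is 34/42 × 100 = 81.0%.

81.0%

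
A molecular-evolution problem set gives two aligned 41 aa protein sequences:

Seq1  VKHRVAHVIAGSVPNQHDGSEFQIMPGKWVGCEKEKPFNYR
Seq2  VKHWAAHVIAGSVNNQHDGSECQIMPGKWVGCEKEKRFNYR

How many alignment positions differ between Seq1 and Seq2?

5

Mismatches occur at site 4 (R↔W), site 5 (V↔A), site 14 (P↔N), site 22 (F↔C), site 37 (P↔R).
That gives 5 mismatches out of 41 aligned sites, so the Hamming distance is 5.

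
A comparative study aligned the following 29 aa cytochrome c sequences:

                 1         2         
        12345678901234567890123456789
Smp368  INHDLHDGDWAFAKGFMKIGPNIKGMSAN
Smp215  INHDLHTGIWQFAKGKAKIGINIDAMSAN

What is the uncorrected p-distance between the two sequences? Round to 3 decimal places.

0.276

The sequences differ at positions 7 (D/T), 9 (D/I), 11 (A/Q), 16 (F/K), 17 (M/A), 21 (P/I), 24 (K/D), 25 (G/A).
There are 8 differences over 29 sites, so p = 8/29 = 0.276.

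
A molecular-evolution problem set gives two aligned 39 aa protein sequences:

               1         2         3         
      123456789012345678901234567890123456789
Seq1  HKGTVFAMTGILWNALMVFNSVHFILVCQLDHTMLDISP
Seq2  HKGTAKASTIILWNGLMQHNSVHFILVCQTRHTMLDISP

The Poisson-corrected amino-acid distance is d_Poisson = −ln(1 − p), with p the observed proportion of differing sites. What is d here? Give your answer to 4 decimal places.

0.2624

The sequences differ at positions 5 (V/A), 6 (F/K), 8 (M/S), 10 (G/I), 15 (A/G), 18 (V/Q), 19 (F/H), 30 (L/T), 31 (D/R).
p = 9/39 = 0.230769.
d = −ln(1 − 0.230769) = −ln(0.769231) = 0.2624.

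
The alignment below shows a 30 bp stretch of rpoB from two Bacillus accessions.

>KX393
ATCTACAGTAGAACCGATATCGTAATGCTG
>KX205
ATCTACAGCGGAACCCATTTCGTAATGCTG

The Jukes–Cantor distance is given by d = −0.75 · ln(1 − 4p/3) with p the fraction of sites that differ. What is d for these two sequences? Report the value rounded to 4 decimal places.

The sequences differ at positions 9 (T/C), 10 (A/G), 16 (G/C), 19 (A/T).
p = 4/30 = 0.133333.
d = −0.75 · ln(1 − (4/3)·0.133333) = −0.75 · ln(0.822223) = −0.75 · (-0.195744) = 0.1468.

0.1468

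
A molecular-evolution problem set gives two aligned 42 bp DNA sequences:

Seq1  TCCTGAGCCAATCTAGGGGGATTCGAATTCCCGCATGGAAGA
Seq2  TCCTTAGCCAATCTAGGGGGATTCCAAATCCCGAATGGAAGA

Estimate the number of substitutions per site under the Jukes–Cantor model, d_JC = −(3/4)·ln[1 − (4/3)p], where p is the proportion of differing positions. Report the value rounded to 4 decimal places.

0.1019

The sequences differ at positions 5 (G/T), 25 (G/C), 28 (T/A), 34 (C/A).
p = 4/42 = 0.095238.
d = −0.75 · ln(1 − (4/3)·0.095238) = −0.75 · ln(0.873016) = −0.75 · (-0.135801) = 0.1019.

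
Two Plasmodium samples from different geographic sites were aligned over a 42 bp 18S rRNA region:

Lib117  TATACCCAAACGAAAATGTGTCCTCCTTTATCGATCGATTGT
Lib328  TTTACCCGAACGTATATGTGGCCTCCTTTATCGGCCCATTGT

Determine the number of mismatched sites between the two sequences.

The sequences differ at positions 2 (A/T), 8 (A/G), 13 (A/T), 15 (A/T), 21 (T/G), 34 (A/G), 35 (T/C), 37 (G/C).
That gives 8 mismatches out of 42 aligned sites, so the Hamming distance is 8.

8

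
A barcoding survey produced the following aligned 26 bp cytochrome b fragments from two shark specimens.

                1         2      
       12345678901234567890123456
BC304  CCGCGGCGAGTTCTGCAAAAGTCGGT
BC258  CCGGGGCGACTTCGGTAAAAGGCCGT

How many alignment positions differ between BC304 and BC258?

6

Mismatches occur at site 4 (C/G), site 10 (G/C), site 14 (T/G), site 16 (C/T), site 22 (T/G), site 24 (G/C).
That gives 6 mismatches out of 26 aligned sites, so the Hamming distance is 6.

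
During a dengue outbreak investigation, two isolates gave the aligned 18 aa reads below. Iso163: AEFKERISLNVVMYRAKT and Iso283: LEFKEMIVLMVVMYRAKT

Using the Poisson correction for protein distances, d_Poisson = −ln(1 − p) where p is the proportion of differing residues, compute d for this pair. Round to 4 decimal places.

0.2513

The sequences differ at positions 1 (A/L), 6 (R/M), 8 (S/V), 10 (N/M).
p = 4/18 = 0.222222.
d = −ln(1 − 0.222222) = −ln(0.777778) = 0.2513.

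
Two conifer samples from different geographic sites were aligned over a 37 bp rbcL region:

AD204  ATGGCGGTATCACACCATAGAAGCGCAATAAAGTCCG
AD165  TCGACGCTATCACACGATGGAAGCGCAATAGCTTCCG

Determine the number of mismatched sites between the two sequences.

Differing sites — 1:A/T; 2:T/C; 4:G/A; 7:G/C; 16:C/G; 19:A/G; 31:A/G; 32:A/C; 33:G/T.
That gives 9 mismatches out of 37 aligned sites, so the Hamming distance is 9.

9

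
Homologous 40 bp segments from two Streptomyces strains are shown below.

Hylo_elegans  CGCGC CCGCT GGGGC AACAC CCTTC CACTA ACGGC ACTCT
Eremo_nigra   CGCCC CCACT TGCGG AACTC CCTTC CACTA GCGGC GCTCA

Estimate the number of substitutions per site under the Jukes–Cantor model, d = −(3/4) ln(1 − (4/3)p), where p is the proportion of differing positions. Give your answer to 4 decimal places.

0.2675

Mismatches occur at site 4 (G/C), site 8 (G/A), site 11 (G/T), site 13 (G/C), site 15 (C/G), site 19 (A/T), site 31 (A/G), site 36 (A/G), site 40 (T/A).
p = 9/40 = 0.225000.
d = −0.75 · ln(1 − (4/3)·0.225000) = −0.75 · ln(0.700000) = −0.75 · (-0.356675) = 0.2675.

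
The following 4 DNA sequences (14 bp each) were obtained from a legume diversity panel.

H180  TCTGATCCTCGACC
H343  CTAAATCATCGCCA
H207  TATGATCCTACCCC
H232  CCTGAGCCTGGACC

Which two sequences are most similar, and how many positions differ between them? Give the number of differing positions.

Pairwise Hamming distances:
  H180 vs H343: 7
  H180 vs H207: 4
  H180 vs H232: 3
  H343 vs H207: 8
  H343 vs H232: 8
  H207 vs H232: 6
The smallest is 3, between H180 and H232.

3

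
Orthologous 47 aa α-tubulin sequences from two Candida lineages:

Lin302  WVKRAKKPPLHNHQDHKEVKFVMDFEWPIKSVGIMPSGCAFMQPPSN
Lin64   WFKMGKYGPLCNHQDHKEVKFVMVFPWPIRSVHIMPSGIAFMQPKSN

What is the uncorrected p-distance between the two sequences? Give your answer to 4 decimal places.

Mismatches occur at site 2 (V→F), site 4 (R→M), site 5 (A→G), site 7 (K→Y), site 8 (P→G), site 11 (H→C), site 24 (D→V), site 26 (E→P), site 30 (K→R), site 33 (G→H), site 39 (C→I), site 45 (P→K).
There are 12 differences over 47 sites, so p = 12/47 = 0.2553.

0.2553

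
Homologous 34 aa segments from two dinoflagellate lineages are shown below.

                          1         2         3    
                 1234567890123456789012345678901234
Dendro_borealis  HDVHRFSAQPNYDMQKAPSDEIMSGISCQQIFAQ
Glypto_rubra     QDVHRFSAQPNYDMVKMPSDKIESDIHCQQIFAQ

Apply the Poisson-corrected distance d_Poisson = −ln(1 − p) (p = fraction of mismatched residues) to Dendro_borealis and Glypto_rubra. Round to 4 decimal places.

The sequences differ at positions 1 (H/Q), 15 (Q/V), 17 (A/M), 21 (E/K), 23 (M/E), 25 (G/D), 27 (S/H).
p = 7/34 = 0.205882.
d = −ln(1 − 0.205882) = −ln(0.794118) = 0.2305.

0.2305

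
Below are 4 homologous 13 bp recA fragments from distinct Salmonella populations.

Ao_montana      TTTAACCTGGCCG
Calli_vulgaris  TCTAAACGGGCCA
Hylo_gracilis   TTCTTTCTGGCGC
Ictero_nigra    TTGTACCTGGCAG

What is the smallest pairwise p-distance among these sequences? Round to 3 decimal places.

0.231

Pairwise Hamming distances:
  Ao_montana vs Calli_vulgaris: 4
  Ao_montana vs Hylo_gracilis: 6
  Ao_montana vs Ictero_nigra: 3
  Calli_vulgaris vs Hylo_gracilis: 8
  Calli_vulgaris vs Ictero_nigra: 7
  Hylo_gracilis vs Ictero_nigra: 5
The smallest is 3 mismatches, between Ao_montana and Ictero_nigra; p = 3/13 = 0.231.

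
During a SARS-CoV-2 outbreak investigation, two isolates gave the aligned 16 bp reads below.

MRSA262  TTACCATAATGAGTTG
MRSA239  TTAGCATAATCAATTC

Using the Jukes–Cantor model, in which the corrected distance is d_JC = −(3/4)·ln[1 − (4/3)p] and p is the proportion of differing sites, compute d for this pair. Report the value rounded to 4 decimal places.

Differing sites — 4:C/G; 11:G/C; 13:G/A; 16:G/C.
p = 4/16 = 0.250000.
d = −0.75 · ln(1 − (4/3)·0.250000) = −0.75 · ln(0.666667) = −0.75 · (-0.405465) = 0.3041.

0.3041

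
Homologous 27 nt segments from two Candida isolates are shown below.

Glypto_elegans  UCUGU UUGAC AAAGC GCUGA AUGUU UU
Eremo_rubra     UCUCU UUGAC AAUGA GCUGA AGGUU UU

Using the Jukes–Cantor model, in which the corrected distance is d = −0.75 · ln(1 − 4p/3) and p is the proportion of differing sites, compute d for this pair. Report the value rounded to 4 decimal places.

0.1650

Differing sites — 4:G/C; 13:A/U; 15:C/A; 22:U/G.
p = 4/27 = 0.148148.
d = −0.75 · ln(1 − (4/3)·0.148148) = −0.75 · ln(0.802469) = −0.75 · (-0.220062) = 0.1650.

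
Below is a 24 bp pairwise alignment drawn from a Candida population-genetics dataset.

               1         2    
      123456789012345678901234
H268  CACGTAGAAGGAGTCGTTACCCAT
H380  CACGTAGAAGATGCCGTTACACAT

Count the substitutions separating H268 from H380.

Mismatches occur at site 11 (G/A), site 12 (A/T), site 14 (T/C), site 21 (C/A).
That gives 4 mismatches out of 24 aligned sites, so the Hamming distance is 4.

4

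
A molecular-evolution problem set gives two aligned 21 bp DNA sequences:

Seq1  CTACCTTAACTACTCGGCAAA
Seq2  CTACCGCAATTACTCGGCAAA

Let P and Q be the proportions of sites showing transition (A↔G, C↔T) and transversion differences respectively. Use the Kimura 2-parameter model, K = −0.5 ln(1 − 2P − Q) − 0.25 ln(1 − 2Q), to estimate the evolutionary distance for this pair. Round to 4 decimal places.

Differing sites — 6:T/G (Tv); 7:T/C (Ti); 10:C/T (Ti).
Of the 3 differences, 2 transitions and 1 transversion over 21 sites: P = 2/21 = 0.095238, Q = 1/21 = 0.047619.
d = −0.5·ln(0.761905) − 0.25·ln(0.904762) = −0.5·(-0.271933) − 0.25·(-0.100083) = 0.1610.

0.1610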